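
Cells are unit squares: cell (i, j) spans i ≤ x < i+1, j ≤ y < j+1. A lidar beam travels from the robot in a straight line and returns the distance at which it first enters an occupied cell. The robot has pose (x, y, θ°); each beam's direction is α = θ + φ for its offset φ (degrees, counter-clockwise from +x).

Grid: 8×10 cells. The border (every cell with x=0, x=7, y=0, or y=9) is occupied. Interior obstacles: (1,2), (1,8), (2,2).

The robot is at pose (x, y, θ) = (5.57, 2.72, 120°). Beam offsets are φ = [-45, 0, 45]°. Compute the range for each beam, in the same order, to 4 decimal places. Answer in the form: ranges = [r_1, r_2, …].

beam 1: φ=-45°, α=75°
  direction (0.2588, 0.9659); cell (5,2); t to first gridline: x 1.6614, y 0.2899 (then +3.8637 / +1.0353)
    (5,3) via y @ 0.2899
    (5,4) via y @ 1.3252
    (6,4) via x @ 1.6614
    (6,5) via y @ 2.3604
    (6,6) via y @ 3.3957
    (6,7) via y @ 4.4310
    (6,8) via y @ 5.4663
    (7,8) via x @ 5.5251  # hit
  → r_1 = 5.5251
beam 2: φ=0°, α=120°
  direction (-0.5000, 0.8660); cell (5,2); t to first gridline: x 1.1400, y 0.3233 (then +2.0000 / +1.1547)
    (5,3) via y @ 0.3233
    (4,3) via x @ 1.1400
    (4,4) via y @ 1.4780
    (4,5) via y @ 2.6327
    (3,5) via x @ 3.1400
    (3,6) via y @ 3.7874
    (3,7) via y @ 4.9421
    (2,7) via x @ 5.1400
    (2,8) via y @ 6.0968
    (1,8) via x @ 7.1400  # hit
  → r_2 = 7.1400
beam 3: φ=45°, α=165°
  direction (-0.9659, 0.2588); cell (5,2); t to first gridline: x 0.5901, y 1.0818 (then +1.0353 / +3.8637)
    (4,2) via x @ 0.5901
    (4,3) via y @ 1.0818
    (3,3) via x @ 1.6254
    (2,3) via x @ 2.6607
    (1,3) via x @ 3.6959
    (0,3) via x @ 4.7312  # hit
  → r_3 = 4.7312

ranges = [5.5251, 7.1400, 4.7312]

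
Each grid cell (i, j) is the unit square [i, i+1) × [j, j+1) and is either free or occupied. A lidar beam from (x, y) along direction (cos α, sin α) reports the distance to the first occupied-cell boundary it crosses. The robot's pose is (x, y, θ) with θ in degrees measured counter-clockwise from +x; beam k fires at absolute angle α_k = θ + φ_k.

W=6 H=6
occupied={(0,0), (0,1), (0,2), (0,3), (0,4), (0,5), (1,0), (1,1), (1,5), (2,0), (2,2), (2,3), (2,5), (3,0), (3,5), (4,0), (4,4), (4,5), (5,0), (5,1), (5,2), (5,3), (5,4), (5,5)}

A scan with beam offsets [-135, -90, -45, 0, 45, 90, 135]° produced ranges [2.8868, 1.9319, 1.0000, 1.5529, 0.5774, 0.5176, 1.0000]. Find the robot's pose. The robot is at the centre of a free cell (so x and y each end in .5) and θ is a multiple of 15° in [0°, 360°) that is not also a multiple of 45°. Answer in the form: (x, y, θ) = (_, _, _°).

(x, y, θ) = (3.5, 1.5, 195°)

Candidates: 12 free-cell centres × 16 headings = 192 poses. Raycast each; keep the one whose scan matches to 4 dp.
  (4.5, 2.5, 165°): beam 1 = 0.5774 ≠ 2.8868 ✗
  (4.5, 2.5, 285°): beam 1 = 1.7321 ≠ 2.8868 ✗
  (4.5, 1.5, 240°): beam 1 = 3.6235 ≠ 2.8868 ✗
  (1.5, 3.5, 195°): beam 1 = 1.7321 ≠ 2.8868 ✗
  …
  (3.5, 1.5, 195°): r_1=2.8868, r_2=1.9319, r_3=1.0000, r_4=1.5529, r_5=0.5774, r_6=0.5176, r_7=1.0000 — all match ✓
Only this pose fits every beam.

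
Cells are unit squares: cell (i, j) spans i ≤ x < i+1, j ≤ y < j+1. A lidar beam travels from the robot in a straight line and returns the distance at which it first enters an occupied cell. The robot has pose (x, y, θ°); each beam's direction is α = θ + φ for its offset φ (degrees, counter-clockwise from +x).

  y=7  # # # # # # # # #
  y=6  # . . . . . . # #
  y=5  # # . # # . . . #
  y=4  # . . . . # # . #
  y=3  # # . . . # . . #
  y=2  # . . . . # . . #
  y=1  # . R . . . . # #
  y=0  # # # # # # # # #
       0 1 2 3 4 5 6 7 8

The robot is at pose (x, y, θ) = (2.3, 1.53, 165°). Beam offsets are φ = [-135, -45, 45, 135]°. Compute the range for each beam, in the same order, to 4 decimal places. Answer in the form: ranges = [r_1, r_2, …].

ranges = [3.1177, 1.6974, 1.0600, 0.6120]

beam 1: φ=-135°, α=30°
  d=(0.8660,0.5000)  start (2,1)  tX=0.8083 tY=0.9400  stride 1/|dx|=1.1547 1/|dy|=2.0000
    cross x-line → (3,1), t=0.8083
    cross y-line → (3,2), t=0.9400
    cross x-line → (4,2), t=1.9630
    cross y-line → (4,3), t=2.9400
    cross x-line → (5,3), t=3.1177 (wall)
  → r_1 = 3.1177
beam 2: φ=-45°, α=120°
  d=(-0.5000,0.8660)  start (2,1)  tX=0.6000 tY=0.5427  stride 1/|dx|=2.0000 1/|dy|=1.1547
    cross y-line → (2,2), t=0.5427
    cross x-line → (1,2), t=0.6000
    cross y-line → (1,3), t=1.6974 (wall)
  → r_2 = 1.6974
beam 3: φ=45°, α=210°
  d=(-0.8660,-0.5000)  start (2,1)  tX=0.3464 tY=1.0600  stride 1/|dx|=1.1547 1/|dy|=2.0000
    cross x-line → (1,1), t=0.3464
    cross y-line → (1,0), t=1.0600 (wall)
  → r_3 = 1.0600
beam 4: φ=135°, α=300°
  d=(0.5000,-0.8660)  start (2,1)  tX=1.4000 tY=0.6120  stride 1/|dx|=2.0000 1/|dy|=1.1547
    cross y-line → (2,0), t=0.6120 (wall)
  → r_4 = 0.6120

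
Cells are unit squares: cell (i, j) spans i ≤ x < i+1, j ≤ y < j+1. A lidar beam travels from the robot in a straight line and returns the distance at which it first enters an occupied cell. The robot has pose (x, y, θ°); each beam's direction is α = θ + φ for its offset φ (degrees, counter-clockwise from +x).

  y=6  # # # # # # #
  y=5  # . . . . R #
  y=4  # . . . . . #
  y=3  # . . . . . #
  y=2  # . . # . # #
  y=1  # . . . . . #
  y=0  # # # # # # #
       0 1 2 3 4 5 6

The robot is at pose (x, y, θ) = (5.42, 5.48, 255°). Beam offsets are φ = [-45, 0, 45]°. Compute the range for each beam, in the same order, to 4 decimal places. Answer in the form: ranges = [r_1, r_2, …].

beam 1: φ=-45°, α=210°
  cosα=-0.8660 sinα=-0.5000 | (5,5) | tMaxX 0.4850 tMaxY 0.9600 | tΔX 1.1547 tΔY 2.0000
    t=0.4850 [x] (4,5)
    t=0.9600 [y] (4,4)
    t=1.6397 [x] (3,4)
    t=2.7944 [x] (2,4)
    t=2.9600 [y] (2,3)
    t=3.9491 [x] (1,3)
    t=4.9600 [y] (1,2)
    t=5.1038 [x] (0,2) — stop
  → r_1 = 5.1038
beam 2: φ=0°, α=255°
  cosα=-0.2588 sinα=-0.9659 | (5,5) | tMaxX 1.6228 tMaxY 0.4969 | tΔX 3.8637 tΔY 1.0353
    t=0.4969 [y] (5,4)
    t=1.5322 [y] (5,3)
    t=1.6228 [x] (4,3)
    t=2.5675 [y] (4,2)
    t=3.6028 [y] (4,1)
    t=4.6380 [y] (4,0) — stop
  → r_2 = 4.6380
beam 3: φ=45°, α=300°
  cosα=0.5000 sinα=-0.8660 | (5,5) | tMaxX 1.1600 tMaxY 0.5543 | tΔX 2.0000 tΔY 1.1547
    t=0.5543 [y] (5,4)
    t=1.1600 [x] (6,4) — stop
  → r_3 = 1.1600

ranges = [5.1038, 4.6380, 1.1600]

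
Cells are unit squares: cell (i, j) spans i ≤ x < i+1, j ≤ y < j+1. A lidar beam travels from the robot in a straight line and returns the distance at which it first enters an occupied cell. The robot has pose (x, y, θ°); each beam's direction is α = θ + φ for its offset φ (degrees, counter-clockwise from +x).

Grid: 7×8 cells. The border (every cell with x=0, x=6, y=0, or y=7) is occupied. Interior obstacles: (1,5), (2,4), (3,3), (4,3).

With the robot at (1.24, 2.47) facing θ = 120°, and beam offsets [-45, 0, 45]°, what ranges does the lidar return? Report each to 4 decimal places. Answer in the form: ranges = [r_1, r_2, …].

beam 1: φ=-45°, α=75°
  direction (0.2588, 0.9659); cell (1,2); t to first gridline: x 2.9364, y 0.5487 (then +3.8637 / +1.0353)
    (1,3) via y @ 0.5487
    (1,4) via y @ 1.5840
    (1,5) via y @ 2.6192  # hit
  → r_1 = 2.6192
beam 2: φ=0°, α=120°
  direction (-0.5000, 0.8660); cell (1,2); t to first gridline: x 0.4800, y 0.6120 (then +2.0000 / +1.1547)
    (0,2) via x @ 0.4800  # hit
  → r_2 = 0.4800
beam 3: φ=45°, α=165°
  direction (-0.9659, 0.2588); cell (1,2); t to first gridline: x 0.2485, y 2.0478 (then +1.0353 / +3.8637)
    (0,2) via x @ 0.2485  # hit
  → r_3 = 0.2485

ranges = [2.6192, 0.4800, 0.2485]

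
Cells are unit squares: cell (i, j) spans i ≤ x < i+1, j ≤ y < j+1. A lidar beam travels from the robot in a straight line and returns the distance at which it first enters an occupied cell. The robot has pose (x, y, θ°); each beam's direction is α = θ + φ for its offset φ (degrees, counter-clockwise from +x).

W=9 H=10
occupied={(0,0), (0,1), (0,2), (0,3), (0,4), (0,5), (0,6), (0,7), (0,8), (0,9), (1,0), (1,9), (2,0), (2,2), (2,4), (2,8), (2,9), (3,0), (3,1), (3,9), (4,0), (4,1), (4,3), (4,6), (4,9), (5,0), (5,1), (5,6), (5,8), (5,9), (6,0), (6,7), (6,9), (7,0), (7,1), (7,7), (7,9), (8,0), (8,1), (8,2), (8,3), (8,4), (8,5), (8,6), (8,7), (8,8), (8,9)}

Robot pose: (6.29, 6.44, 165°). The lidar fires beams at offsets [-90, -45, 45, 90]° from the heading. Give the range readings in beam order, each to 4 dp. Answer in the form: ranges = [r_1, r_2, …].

beam 1: φ=-90°, α=75°
  direction (0.2588, 0.9659); cell (6,6); t to first gridline: x 2.7432, y 0.5798 (then +3.8637 / +1.0353)
    (6,7) via y @ 0.5798  # hit
  → r_1 = 0.5798
beam 2: φ=-45°, α=120°
  direction (-0.5000, 0.8660); cell (6,6); t to first gridline: x 0.5800, y 0.6466 (then +2.0000 / +1.1547)
    (5,6) via x @ 0.5800  # hit
  → r_2 = 0.5800
beam 3: φ=45°, α=210°
  direction (-0.8660, -0.5000); cell (6,6); t to first gridline: x 0.3349, y 0.8800 (then +1.1547 / +2.0000)
    (5,6) via x @ 0.3349  # hit
  → r_3 = 0.3349
beam 4: φ=90°, α=255°
  direction (-0.2588, -0.9659); cell (6,6); t to first gridline: x 1.1205, y 0.4555 (then +3.8637 / +1.0353)
    (6,5) via y @ 0.4555
    (5,5) via x @ 1.1205
    (5,4) via y @ 1.4908
    (5,3) via y @ 2.5261
    (5,2) via y @ 3.5614
    (5,1) via y @ 4.5966  # hit
  → r_4 = 4.5966

ranges = [0.5798, 0.5800, 0.3349, 4.5966]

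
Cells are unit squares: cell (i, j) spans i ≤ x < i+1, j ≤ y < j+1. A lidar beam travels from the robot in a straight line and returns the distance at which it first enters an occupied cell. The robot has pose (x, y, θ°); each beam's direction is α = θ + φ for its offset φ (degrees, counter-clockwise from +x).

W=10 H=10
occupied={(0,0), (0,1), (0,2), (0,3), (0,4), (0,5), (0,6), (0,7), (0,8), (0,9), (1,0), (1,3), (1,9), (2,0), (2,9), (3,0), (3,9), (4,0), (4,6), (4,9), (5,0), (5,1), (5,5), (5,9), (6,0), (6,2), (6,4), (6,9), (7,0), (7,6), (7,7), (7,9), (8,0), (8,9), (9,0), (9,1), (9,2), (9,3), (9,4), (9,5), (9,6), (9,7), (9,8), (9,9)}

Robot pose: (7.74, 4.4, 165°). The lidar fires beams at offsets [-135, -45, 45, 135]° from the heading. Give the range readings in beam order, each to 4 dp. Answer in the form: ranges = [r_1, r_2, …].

beam 1: φ=-135°, α=30°
  direction (0.8660, 0.5000); cell (7,4); t to first gridline: x 0.3002, y 1.2000 (then +1.1547 / +2.0000)
    (8,4) via x @ 0.3002
    (8,5) via y @ 1.2000
    (9,5) via x @ 1.4549  # hit
  → r_1 = 1.4549
beam 2: φ=-45°, α=120°
  direction (-0.5000, 0.8660); cell (7,4); t to first gridline: x 1.4800, y 0.6928 (then +2.0000 / +1.1547)
    (7,5) via y @ 0.6928
    (6,5) via x @ 1.4800
    (6,6) via y @ 1.8475
    (6,7) via y @ 3.0022
    (5,7) via x @ 3.4800
    (5,8) via y @ 4.1569
    (5,9) via y @ 5.3116  # hit
  → r_2 = 5.3116
beam 3: φ=45°, α=210°
  direction (-0.8660, -0.5000); cell (7,4); t to first gridline: x 0.8545, y 0.8000 (then +1.1547 / +2.0000)
    (7,3) via y @ 0.8000
    (6,3) via x @ 0.8545
    (5,3) via x @ 2.0092
    (5,2) via y @ 2.8000
    (4,2) via x @ 3.1639
    (3,2) via x @ 4.3186
    (3,1) via y @ 4.8000
    (2,1) via x @ 5.4733
    (1,1) via x @ 6.6280
    (1,0) via y @ 6.8000  # hit
  → r_3 = 6.8000
beam 4: φ=135°, α=300°
  direction (0.5000, -0.8660); cell (7,4); t to first gridline: x 0.5200, y 0.4619 (then +2.0000 / +1.1547)
    (7,3) via y @ 0.4619
    (8,3) via x @ 0.5200
    (8,2) via y @ 1.6166
    (9,2) via x @ 2.5200  # hit
  → r_4 = 2.5200

ranges = [1.4549, 5.3116, 6.8000, 2.5200]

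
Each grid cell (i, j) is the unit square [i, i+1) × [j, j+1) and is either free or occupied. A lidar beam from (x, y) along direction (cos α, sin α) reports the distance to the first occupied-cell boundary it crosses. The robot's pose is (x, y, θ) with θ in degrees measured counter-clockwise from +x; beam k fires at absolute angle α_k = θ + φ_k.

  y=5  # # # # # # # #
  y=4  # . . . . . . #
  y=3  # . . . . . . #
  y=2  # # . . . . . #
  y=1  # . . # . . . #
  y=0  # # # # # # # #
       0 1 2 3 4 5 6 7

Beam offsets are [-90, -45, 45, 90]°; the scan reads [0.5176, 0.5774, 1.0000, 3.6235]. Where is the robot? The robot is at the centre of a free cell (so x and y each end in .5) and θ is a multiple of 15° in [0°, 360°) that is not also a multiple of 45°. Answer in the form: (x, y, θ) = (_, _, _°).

(x, y, θ) = (6.5, 1.5, 15°)

The pose lattice has 22·16 = 352 candidates. Test each by forward raycasting.
  (5.5, 4.5, 75°): beam 1 = 1.5529 ≠ 0.5176 ✗
  (6.5, 3.5, 75°): beam 3 = 1.7321 ≠ 1.0000 ✗
  (1.5, 1.5, 30°): beam 1 = 0.5774 ≠ 0.5176 ✗
  …
  (6.5, 1.5, 15°): r_1=0.5176, r_2=0.5774, r_3=1.0000, r_4=3.6235 — all match ✓
Only this pose fits every beam.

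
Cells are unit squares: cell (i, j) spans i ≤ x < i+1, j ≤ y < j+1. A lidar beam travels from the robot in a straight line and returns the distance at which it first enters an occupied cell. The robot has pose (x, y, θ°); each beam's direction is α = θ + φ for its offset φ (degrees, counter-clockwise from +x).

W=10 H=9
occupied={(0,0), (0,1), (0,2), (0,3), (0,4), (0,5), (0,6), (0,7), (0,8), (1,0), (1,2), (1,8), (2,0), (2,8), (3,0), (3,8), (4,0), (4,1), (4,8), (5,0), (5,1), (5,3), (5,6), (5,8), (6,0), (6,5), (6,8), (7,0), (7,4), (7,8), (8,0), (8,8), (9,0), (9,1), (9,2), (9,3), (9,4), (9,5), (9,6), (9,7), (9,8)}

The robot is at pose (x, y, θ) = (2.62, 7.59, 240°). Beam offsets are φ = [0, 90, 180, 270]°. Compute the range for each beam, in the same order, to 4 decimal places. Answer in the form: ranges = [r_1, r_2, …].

ranges = [3.2400, 2.7482, 0.4734, 0.8200]

beam 1: φ=0°, α=240°
  d=(-0.5000,-0.8660)  start (2,7)  tX=1.2400 tY=0.6813  stride 1/|dx|=2.0000 1/|dy|=1.1547
    cross y-line → (2,6), t=0.6813
    cross x-line → (1,6), t=1.2400
    cross y-line → (1,5), t=1.8360
    cross y-line → (1,4), t=2.9907
    cross x-line → (0,4), t=3.2400 (wall)
  → r_1 = 3.2400
beam 2: φ=90°, α=330°
  d=(0.8660,-0.5000)  start (2,7)  tX=0.4388 tY=1.1800  stride 1/|dx|=1.1547 1/|dy|=2.0000
    cross x-line → (3,7), t=0.4388
    cross y-line → (3,6), t=1.1800
    cross x-line → (4,6), t=1.5935
    cross x-line → (5,6), t=2.7482 (wall)
  → r_2 = 2.7482
beam 3: φ=180°, α=60°
  d=(0.5000,0.8660)  start (2,7)  tX=0.7600 tY=0.4734  stride 1/|dx|=2.0000 1/|dy|=1.1547
    cross y-line → (2,8), t=0.4734 (wall)
  → r_3 = 0.4734
beam 4: φ=270°, α=150°
  d=(-0.8660,0.5000)  start (2,7)  tX=0.7159 tY=0.8200  stride 1/|dx|=1.1547 1/|dy|=2.0000
    cross x-line → (1,7), t=0.7159
    cross y-line → (1,8), t=0.8200 (wall)
  → r_4 = 0.8200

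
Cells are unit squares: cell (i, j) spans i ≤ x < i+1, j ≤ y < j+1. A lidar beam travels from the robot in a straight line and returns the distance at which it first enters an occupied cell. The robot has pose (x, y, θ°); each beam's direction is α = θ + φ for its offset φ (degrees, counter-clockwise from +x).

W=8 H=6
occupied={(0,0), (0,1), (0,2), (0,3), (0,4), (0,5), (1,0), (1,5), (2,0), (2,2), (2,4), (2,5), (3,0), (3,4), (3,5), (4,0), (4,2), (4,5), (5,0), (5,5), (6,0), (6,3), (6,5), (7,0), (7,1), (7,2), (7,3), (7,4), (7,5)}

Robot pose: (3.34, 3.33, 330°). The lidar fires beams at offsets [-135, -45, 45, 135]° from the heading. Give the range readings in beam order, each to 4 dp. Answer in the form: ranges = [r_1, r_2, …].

ranges = [1.2750, 2.4122, 3.7891, 0.6936]

beam 1: φ=-135°, α=195°
  d=(-0.9659,-0.2588)  start (3,3)  tX=0.3520 tY=1.2750  stride 1/|dx|=1.0353 1/|dy|=3.8637
    cross x-line → (2,3), t=0.3520
    cross y-line → (2,2), t=1.2750 (wall)
  → r_1 = 1.2750
beam 2: φ=-45°, α=285°
  d=(0.2588,-0.9659)  start (3,3)  tX=2.5500 tY=0.3416  stride 1/|dx|=3.8637 1/|dy|=1.0353
    cross y-line → (3,2), t=0.3416
    cross y-line → (3,1), t=1.3769
    cross y-line → (3,0), t=2.4122 (wall)
  → r_2 = 2.4122
beam 3: φ=45°, α=15°
  d=(0.9659,0.2588)  start (3,3)  tX=0.6833 tY=2.5887  stride 1/|dx|=1.0353 1/|dy|=3.8637
    cross x-line → (4,3), t=0.6833
    cross x-line → (5,3), t=1.7186
    cross y-line → (5,4), t=2.5887
    cross x-line → (6,4), t=2.7538
    cross x-line → (7,4), t=3.7891 (wall)
  → r_3 = 3.7891
beam 4: φ=135°, α=105°
  d=(-0.2588,0.9659)  start (3,3)  tX=1.3137 tY=0.6936  stride 1/|dx|=3.8637 1/|dy|=1.0353
    cross y-line → (3,4), t=0.6936 (wall)
  → r_4 = 0.6936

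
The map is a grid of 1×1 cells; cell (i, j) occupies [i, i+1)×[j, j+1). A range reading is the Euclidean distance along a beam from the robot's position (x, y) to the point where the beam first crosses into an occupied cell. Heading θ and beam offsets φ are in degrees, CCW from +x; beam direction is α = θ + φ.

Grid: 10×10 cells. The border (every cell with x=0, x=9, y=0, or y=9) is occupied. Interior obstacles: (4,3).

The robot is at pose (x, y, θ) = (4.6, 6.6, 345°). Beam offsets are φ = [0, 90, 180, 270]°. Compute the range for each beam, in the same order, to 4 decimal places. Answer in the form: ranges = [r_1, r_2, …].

beam 1: φ=0°, α=345°
  direction (0.9659, -0.2588); cell (4,6); t to first gridline: x 0.4141, y 2.3182 (then +1.0353 / +3.8637)
    (5,6) via x @ 0.4141
    (6,6) via x @ 1.4494
    (6,5) via y @ 2.3182
    (7,5) via x @ 2.4847
    (8,5) via x @ 3.5199
    (9,5) via x @ 4.5552  # hit
  → r_1 = 4.5552
beam 2: φ=90°, α=75°
  direction (0.2588, 0.9659); cell (4,6); t to first gridline: x 1.5455, y 0.4141 (then +3.8637 / +1.0353)
    (4,7) via y @ 0.4141
    (4,8) via y @ 1.4494
    (5,8) via x @ 1.5455
    (5,9) via y @ 2.4847  # hit
  → r_2 = 2.4847
beam 3: φ=180°, α=165°
  direction (-0.9659, 0.2588); cell (4,6); t to first gridline: x 0.6212, y 1.5455 (then +1.0353 / +3.8637)
    (3,6) via x @ 0.6212
    (3,7) via y @ 1.5455
    (2,7) via x @ 1.6564
    (1,7) via x @ 2.6917
    (0,7) via x @ 3.7270  # hit
  → r_3 = 3.7270
beam 4: φ=270°, α=255°
  direction (-0.2588, -0.9659); cell (4,6); t to first gridline: x 2.3182, y 0.6212 (then +3.8637 / +1.0353)
    (4,5) via y @ 0.6212
    (4,4) via y @ 1.6564
    (3,4) via x @ 2.3182
    (3,3) via y @ 2.6917
    (3,2) via y @ 3.7270
    (3,1) via y @ 4.7623
    (3,0) via y @ 5.7975  # hit
  → r_4 = 5.7975

ranges = [4.5552, 2.4847, 3.7270, 5.7975]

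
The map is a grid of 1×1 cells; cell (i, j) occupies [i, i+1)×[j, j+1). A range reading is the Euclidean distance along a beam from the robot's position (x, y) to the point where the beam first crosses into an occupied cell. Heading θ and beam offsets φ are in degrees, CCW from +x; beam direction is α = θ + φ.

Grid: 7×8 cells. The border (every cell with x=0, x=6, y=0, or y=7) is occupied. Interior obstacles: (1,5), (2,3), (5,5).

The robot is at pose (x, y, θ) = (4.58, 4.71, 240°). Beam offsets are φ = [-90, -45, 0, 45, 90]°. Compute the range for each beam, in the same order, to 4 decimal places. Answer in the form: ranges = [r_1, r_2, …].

ranges = [4.1338, 3.7063, 4.2839, 3.8409, 1.6397]

beam 1: φ=-90°, α=150°
  d=(-0.8660,0.5000)  start (4,4)  tX=0.6697 tY=0.5800  stride 1/|dx|=1.1547 1/|dy|=2.0000
    cross y-line → (4,5), t=0.5800
    cross x-line → (3,5), t=0.6697
    cross x-line → (2,5), t=1.8244
    cross y-line → (2,6), t=2.5800
    cross x-line → (1,6), t=2.9791
    cross x-line → (0,6), t=4.1338 (wall)
  → r_1 = 4.1338
beam 2: φ=-45°, α=195°
  d=(-0.9659,-0.2588)  start (4,4)  tX=0.6005 tY=2.7432  stride 1/|dx|=1.0353 1/|dy|=3.8637
    cross x-line → (3,4), t=0.6005
    cross x-line → (2,4), t=1.6357
    cross x-line → (1,4), t=2.6710
    cross y-line → (1,3), t=2.7432
    cross x-line → (0,3), t=3.7063 (wall)
  → r_2 = 3.7063
beam 3: φ=0°, α=240°
  d=(-0.5000,-0.8660)  start (4,4)  tX=1.1600 tY=0.8198  stride 1/|dx|=2.0000 1/|dy|=1.1547
    cross y-line → (4,3), t=0.8198
    cross x-line → (3,3), t=1.1600
    cross y-line → (3,2), t=1.9745
    cross y-line → (3,1), t=3.1292
    cross x-line → (2,1), t=3.1600
    cross y-line → (2,0), t=4.2839 (wall)
  → r_3 = 4.2839
beam 4: φ=45°, α=285°
  d=(0.2588,-0.9659)  start (4,4)  tX=1.6228 tY=0.7350  stride 1/|dx|=3.8637 1/|dy|=1.0353
    cross y-line → (4,3), t=0.7350
    cross x-line → (5,3), t=1.6228
    cross y-line → (5,2), t=1.7703
    cross y-line → (5,1), t=2.8056
    cross y-line → (5,0), t=3.8409 (wall)
  → r_4 = 3.8409
beam 5: φ=90°, α=330°
  d=(0.8660,-0.5000)  start (4,4)  tX=0.4850 tY=1.4200  stride 1/|dx|=1.1547 1/|dy|=2.0000
    cross x-line → (5,4), t=0.4850
    cross y-line → (5,3), t=1.4200
    cross x-line → (6,3), t=1.6397 (wall)
  → r_5 = 1.6397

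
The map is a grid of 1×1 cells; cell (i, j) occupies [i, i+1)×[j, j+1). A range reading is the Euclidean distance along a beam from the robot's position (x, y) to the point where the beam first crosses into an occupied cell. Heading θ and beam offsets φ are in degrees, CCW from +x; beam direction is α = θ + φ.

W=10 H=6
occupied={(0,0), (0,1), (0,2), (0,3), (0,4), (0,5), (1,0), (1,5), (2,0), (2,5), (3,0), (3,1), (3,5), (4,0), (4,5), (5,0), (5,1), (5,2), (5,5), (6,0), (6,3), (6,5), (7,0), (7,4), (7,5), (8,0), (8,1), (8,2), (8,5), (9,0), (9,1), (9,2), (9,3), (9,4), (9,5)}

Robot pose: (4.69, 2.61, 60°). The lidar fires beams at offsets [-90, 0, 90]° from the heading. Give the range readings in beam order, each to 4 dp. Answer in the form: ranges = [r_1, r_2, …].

beam 1: φ=-90°, α=330°
  direction (0.8660, -0.5000); cell (4,2); t to first gridline: x 0.3580, y 1.2200 (then +1.1547 / +2.0000)
    (5,2) via x @ 0.3580  # hit
  → r_1 = 0.3580
beam 2: φ=0°, α=60°
  direction (0.5000, 0.8660); cell (4,2); t to first gridline: x 0.6200, y 0.4503 (then +2.0000 / +1.1547)
    (4,3) via y @ 0.4503
    (5,3) via x @ 0.6200
    (5,4) via y @ 1.6050
    (6,4) via x @ 2.6200
    (6,5) via y @ 2.7597  # hit
  → r_2 = 2.7597
beam 3: φ=90°, α=150°
  direction (-0.8660, 0.5000); cell (4,2); t to first gridline: x 0.7967, y 0.7800 (then +1.1547 / +2.0000)
    (4,3) via y @ 0.7800
    (3,3) via x @ 0.7967
    (2,3) via x @ 1.9514
    (2,4) via y @ 2.7800
    (1,4) via x @ 3.1061
    (0,4) via x @ 4.2608  # hit
  → r_3 = 4.2608

ranges = [0.3580, 2.7597, 4.2608]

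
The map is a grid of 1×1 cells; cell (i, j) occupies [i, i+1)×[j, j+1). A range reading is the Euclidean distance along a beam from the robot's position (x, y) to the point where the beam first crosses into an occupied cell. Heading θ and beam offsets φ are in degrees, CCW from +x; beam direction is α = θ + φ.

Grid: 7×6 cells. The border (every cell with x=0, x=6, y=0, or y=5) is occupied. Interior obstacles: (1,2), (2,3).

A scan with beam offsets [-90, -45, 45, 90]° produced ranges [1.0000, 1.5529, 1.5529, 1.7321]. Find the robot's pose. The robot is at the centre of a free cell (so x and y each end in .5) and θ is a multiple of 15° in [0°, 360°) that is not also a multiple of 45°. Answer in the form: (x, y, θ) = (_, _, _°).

The pose lattice has 18·16 = 288 candidates. Test each by forward raycasting.
  (5.5, 3.5, 150°): beam 3 = 3.6235 ≠ 1.5529 ✗
  (1.5, 4.5, 345°): beam 1 = 1.5529 ≠ 1.0000 ✗
  (1.5, 1.5, 300°): beam 1 = 0.5774 ≠ 1.0000 ✗
  (2.5, 1.5, 345°): beam 1 = 0.5176 ≠ 1.0000 ✗
  (5.5, 2.5, 255°): beam 1 = 2.5882 ≠ 1.0000 ✗
  …
  (3.5, 2.5, 210°): r_1=1.0000, r_2=1.5529, r_3=1.5529, r_4=1.7321 — all match ✓
Unique over the lattice → pose = (3.5, 2.5, 210°).

(x, y, θ) = (3.5, 2.5, 210°)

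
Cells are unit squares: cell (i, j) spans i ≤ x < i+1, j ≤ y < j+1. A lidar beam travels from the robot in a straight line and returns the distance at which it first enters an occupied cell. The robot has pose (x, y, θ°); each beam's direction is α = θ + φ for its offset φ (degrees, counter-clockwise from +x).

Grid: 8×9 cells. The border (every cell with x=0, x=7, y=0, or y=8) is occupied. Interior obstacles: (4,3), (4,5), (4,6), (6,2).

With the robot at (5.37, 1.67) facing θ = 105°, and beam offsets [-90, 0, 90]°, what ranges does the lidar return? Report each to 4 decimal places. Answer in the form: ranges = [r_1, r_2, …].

beam 1: φ=-90°, α=15°
  cosα=0.9659 sinα=0.2588 | (5,1) | tMaxX 0.6522 tMaxY 1.2750 | tΔX 1.0353 tΔY 3.8637
    t=0.6522 [x] (6,1)
    t=1.2750 [y] (6,2) — stop
  → r_1 = 1.2750
beam 2: φ=0°, α=105°
  cosα=-0.2588 sinα=0.9659 | (5,1) | tMaxX 1.4296 tMaxY 0.3416 | tΔX 3.8637 tΔY 1.0353
    t=0.3416 [y] (5,2)
    t=1.3769 [y] (5,3)
    t=1.4296 [x] (4,3) — stop
  → r_2 = 1.4296
beam 3: φ=90°, α=195°
  cosα=-0.9659 sinα=-0.2588 | (5,1) | tMaxX 0.3831 tMaxY 2.5887 | tΔX 1.0353 tΔY 3.8637
    t=0.3831 [x] (4,1)
    t=1.4183 [x] (3,1)
    t=2.4536 [x] (2,1)
    t=2.5887 [y] (2,0) — stop
  → r_3 = 2.5887

ranges = [1.2750, 1.4296, 2.5887]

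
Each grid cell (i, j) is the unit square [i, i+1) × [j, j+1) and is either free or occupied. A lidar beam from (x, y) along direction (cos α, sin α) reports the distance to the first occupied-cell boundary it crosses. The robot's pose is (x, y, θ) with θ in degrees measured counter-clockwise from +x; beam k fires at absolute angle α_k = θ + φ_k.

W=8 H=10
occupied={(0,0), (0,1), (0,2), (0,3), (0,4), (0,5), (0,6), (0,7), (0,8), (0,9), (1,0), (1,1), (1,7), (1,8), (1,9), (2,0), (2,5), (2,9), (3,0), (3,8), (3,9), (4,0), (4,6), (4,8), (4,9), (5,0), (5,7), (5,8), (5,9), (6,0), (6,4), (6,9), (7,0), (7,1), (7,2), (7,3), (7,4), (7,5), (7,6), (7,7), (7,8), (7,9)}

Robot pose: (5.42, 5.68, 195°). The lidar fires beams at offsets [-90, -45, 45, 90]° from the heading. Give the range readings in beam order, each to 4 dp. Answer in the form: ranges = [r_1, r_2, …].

beam 1: φ=-90°, α=105°
  dir = (cos 105°, sin 105°) = (-0.2588, 0.9659); from cell (5,5)
  next x-line at t=1.6228, next y-line at t=0.3313; Δt_x=3.8637, Δt_y=1.0353
    y: enter (5,6) at t=0.3313
    y: enter (5,7) at t=1.3666 ← occupied
  → r_1 = 1.3666
beam 2: φ=-45°, α=150°
  dir = (cos 150°, sin 150°) = (-0.8660, 0.5000); from cell (5,5)
  next x-line at t=0.4850, next y-line at t=0.6400; Δt_x=1.1547, Δt_y=2.0000
    x: enter (4,5) at t=0.4850
    y: enter (4,6) at t=0.6400 ← occupied
  → r_2 = 0.6400
beam 3: φ=45°, α=240°
  dir = (cos 240°, sin 240°) = (-0.5000, -0.8660); from cell (5,5)
  next x-line at t=0.8400, next y-line at t=0.7852; Δt_x=2.0000, Δt_y=1.1547
    y: enter (5,4) at t=0.7852
    x: enter (4,4) at t=0.8400
    y: enter (4,3) at t=1.9399
    x: enter (3,3) at t=2.8400
    y: enter (3,2) at t=3.0946
    y: enter (3,1) at t=4.2493
    x: enter (2,1) at t=4.8400
    y: enter (2,0) at t=5.4040 ← occupied
  → r_3 = 5.4040
beam 4: φ=90°, α=285°
  dir = (cos 285°, sin 285°) = (0.2588, -0.9659); from cell (5,5)
  next x-line at t=2.2409, next y-line at t=0.7040; Δt_x=3.8637, Δt_y=1.0353
    y: enter (5,4) at t=0.7040
    y: enter (5,3) at t=1.7393
    x: enter (6,3) at t=2.2409
    y: enter (6,2) at t=2.7745
    y: enter (6,1) at t=3.8098
    y: enter (6,0) at t=4.8451 ← occupied
  → r_4 = 4.8451

ranges = [1.3666, 0.6400, 5.4040, 4.8451]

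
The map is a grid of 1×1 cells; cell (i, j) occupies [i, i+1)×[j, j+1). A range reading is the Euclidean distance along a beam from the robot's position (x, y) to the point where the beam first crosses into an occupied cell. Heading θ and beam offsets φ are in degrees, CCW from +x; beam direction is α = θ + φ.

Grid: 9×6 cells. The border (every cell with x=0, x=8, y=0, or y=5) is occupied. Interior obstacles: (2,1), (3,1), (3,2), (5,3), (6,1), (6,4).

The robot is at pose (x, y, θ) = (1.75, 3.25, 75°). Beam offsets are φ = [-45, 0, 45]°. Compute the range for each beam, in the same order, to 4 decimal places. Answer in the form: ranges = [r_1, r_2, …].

beam 1: φ=-45°, α=30°
  dir = (cos 30°, sin 30°) = (0.8660, 0.5000); from cell (1,3)
  next x-line at t=0.2887, next y-line at t=1.5000; Δt_x=1.1547, Δt_y=2.0000
    x: enter (2,3) at t=0.2887
    x: enter (3,3) at t=1.4434
    y: enter (3,4) at t=1.5000
    x: enter (4,4) at t=2.5981
    y: enter (4,5) at t=3.5000 ← occupied
  → r_1 = 3.5000
beam 2: φ=0°, α=75°
  dir = (cos 75°, sin 75°) = (0.2588, 0.9659); from cell (1,3)
  next x-line at t=0.9659, next y-line at t=0.7765; Δt_x=3.8637, Δt_y=1.0353
    y: enter (1,4) at t=0.7765
    x: enter (2,4) at t=0.9659
    y: enter (2,5) at t=1.8117 ← occupied
  → r_2 = 1.8117
beam 3: φ=45°, α=120°
  dir = (cos 120°, sin 120°) = (-0.5000, 0.8660); from cell (1,3)
  next x-line at t=1.5000, next y-line at t=0.8660; Δt_x=2.0000, Δt_y=1.1547
    y: enter (1,4) at t=0.8660
    x: enter (0,4) at t=1.5000 ← occupied
  → r_3 = 1.5000

ranges = [3.5000, 1.8117, 1.5000]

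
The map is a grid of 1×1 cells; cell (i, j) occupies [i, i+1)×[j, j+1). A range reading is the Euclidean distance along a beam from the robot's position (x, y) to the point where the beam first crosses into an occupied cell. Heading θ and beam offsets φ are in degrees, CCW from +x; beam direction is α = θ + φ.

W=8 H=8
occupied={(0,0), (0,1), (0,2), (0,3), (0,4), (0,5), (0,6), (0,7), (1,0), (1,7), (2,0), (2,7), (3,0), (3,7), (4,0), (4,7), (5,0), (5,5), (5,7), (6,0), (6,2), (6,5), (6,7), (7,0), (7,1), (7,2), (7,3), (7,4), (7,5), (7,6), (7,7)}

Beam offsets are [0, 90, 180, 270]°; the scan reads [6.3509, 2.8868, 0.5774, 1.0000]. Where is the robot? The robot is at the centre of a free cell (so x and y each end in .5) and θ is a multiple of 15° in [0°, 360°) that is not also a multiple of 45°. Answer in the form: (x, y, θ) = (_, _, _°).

The pose lattice has 33·16 = 528 candidates. Test each by forward raycasting.
  (2.5, 3.5, 210°): beam 1 = 1.7321 ≠ 6.3509 ✗
  (5.5, 3.5, 300°): beam 1 = 1.0000 ≠ 6.3509 ✗
  (4.5, 3.5, 300°): beam 1 = 2.8868 ≠ 6.3509 ✗
  …
  (1.5, 4.5, 330°): r_1=6.3509, r_2=2.8868, r_3=0.5774, r_4=1.0000 — all match ✓
Only this pose fits every beam.

(x, y, θ) = (1.5, 4.5, 330°)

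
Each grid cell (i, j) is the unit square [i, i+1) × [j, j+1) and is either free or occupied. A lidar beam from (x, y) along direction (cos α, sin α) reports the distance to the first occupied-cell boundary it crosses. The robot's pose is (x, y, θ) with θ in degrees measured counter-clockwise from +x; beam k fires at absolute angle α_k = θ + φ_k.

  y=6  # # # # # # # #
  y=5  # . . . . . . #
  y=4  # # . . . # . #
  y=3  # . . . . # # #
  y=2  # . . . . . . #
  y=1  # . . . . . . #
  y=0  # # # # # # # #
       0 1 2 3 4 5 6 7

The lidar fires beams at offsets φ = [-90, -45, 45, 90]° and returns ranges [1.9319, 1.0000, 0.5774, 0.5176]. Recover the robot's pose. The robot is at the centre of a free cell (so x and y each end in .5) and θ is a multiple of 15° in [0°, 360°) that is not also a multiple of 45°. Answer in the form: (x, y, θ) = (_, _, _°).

Candidates: 26 free-cell centres × 16 headings = 416 poses. Raycast each; keep the one whose scan matches to 4 dp.
  (2.5, 1.5, 75°): beam 2 = 3.0000 ≠ 1.0000 ✗
  (2.5, 2.5, 150°): beam 1 = 4.0415 ≠ 1.9319 ✗
  (2.5, 2.5, 210°): beam 1 = 1.7321 ≠ 1.9319 ✗
  (2.5, 3.5, 285°): beam 1 = 1.5529 ≠ 1.9319 ✗
  …
  (4.5, 5.5, 15°): r_1=1.9319, r_2=1.0000, r_3=0.5774, r_4=0.5176 — all match ✓
Unique over the lattice → pose = (4.5, 5.5, 15°).

(x, y, θ) = (4.5, 5.5, 15°)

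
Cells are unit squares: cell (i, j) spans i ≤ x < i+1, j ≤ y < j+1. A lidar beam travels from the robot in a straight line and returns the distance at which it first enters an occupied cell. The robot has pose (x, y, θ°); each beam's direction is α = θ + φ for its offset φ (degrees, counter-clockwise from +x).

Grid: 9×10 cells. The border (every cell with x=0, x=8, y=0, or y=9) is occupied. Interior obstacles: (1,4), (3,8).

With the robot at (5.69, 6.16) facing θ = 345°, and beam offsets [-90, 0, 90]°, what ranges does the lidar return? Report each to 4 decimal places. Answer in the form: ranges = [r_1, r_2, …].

beam 1: φ=-90°, α=255°
  dir = (cos 255°, sin 255°) = (-0.2588, -0.9659); from cell (5,6)
  next x-line at t=2.6660, next y-line at t=0.1656; Δt_x=3.8637, Δt_y=1.0353
    y: enter (5,5) at t=0.1656
    y: enter (5,4) at t=1.2009
    y: enter (5,3) at t=2.2362
    x: enter (4,3) at t=2.6660
    y: enter (4,2) at t=3.2715
    y: enter (4,1) at t=4.3067
    y: enter (4,0) at t=5.3420 ← occupied
  → r_1 = 5.3420
beam 2: φ=0°, α=345°
  dir = (cos 345°, sin 345°) = (0.9659, -0.2588); from cell (5,6)
  next x-line at t=0.3209, next y-line at t=0.6182; Δt_x=1.0353, Δt_y=3.8637
    x: enter (6,6) at t=0.3209
    y: enter (6,5) at t=0.6182
    x: enter (7,5) at t=1.3562
    x: enter (8,5) at t=2.3915 ← occupied
  → r_2 = 2.3915
beam 3: φ=90°, α=75°
  dir = (cos 75°, sin 75°) = (0.2588, 0.9659); from cell (5,6)
  next x-line at t=1.1977, next y-line at t=0.8696; Δt_x=3.8637, Δt_y=1.0353
    y: enter (5,7) at t=0.8696
    x: enter (6,7) at t=1.1977
    y: enter (6,8) at t=1.9049
    y: enter (6,9) at t=2.9402 ← occupied
  → r_3 = 2.9402

ranges = [5.3420, 2.3915, 2.9402]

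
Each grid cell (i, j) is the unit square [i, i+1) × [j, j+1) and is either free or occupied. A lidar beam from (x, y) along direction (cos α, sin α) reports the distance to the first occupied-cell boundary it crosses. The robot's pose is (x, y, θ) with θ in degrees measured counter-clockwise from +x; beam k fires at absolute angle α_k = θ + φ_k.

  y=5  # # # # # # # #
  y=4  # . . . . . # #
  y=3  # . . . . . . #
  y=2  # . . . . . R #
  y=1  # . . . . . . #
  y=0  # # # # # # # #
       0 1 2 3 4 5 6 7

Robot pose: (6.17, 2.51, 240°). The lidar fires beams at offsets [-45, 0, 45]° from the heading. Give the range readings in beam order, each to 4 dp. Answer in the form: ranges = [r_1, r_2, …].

beam 1: φ=-45°, α=195°
  dir = (cos 195°, sin 195°) = (-0.9659, -0.2588); from cell (6,2)
  next x-line at t=0.1760, next y-line at t=1.9705; Δt_x=1.0353, Δt_y=3.8637
    x: enter (5,2) at t=0.1760
    x: enter (4,2) at t=1.2113
    y: enter (4,1) at t=1.9705
    x: enter (3,1) at t=2.2465
    x: enter (2,1) at t=3.2818
    x: enter (1,1) at t=4.3171
    x: enter (0,1) at t=5.3524 ← occupied
  → r_1 = 5.3524
beam 2: φ=0°, α=240°
  dir = (cos 240°, sin 240°) = (-0.5000, -0.8660); from cell (6,2)
  next x-line at t=0.3400, next y-line at t=0.5889; Δt_x=2.0000, Δt_y=1.1547
    x: enter (5,2) at t=0.3400
    y: enter (5,1) at t=0.5889
    y: enter (5,0) at t=1.7436 ← occupied
  → r_2 = 1.7436
beam 3: φ=45°, α=285°
  dir = (cos 285°, sin 285°) = (0.2588, -0.9659); from cell (6,2)
  next x-line at t=3.2069, next y-line at t=0.5280; Δt_x=3.8637, Δt_y=1.0353
    y: enter (6,1) at t=0.5280
    y: enter (6,0) at t=1.5633 ← occupied
  → r_3 = 1.5633

ranges = [5.3524, 1.7436, 1.5633]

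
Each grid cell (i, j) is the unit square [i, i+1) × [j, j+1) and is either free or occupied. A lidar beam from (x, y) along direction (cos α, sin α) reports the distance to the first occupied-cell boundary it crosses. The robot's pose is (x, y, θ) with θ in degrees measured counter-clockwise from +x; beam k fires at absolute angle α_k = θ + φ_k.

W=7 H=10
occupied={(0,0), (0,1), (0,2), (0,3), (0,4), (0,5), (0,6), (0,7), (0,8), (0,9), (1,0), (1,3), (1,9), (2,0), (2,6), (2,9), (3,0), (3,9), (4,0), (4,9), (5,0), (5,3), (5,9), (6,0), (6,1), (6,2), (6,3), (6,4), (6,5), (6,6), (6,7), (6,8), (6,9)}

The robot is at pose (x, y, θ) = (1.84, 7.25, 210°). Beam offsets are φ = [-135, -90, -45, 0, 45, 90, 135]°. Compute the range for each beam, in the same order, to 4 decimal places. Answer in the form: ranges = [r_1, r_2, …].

ranges = [1.8117, 1.6800, 0.8696, 0.9699, 3.2455, 0.3200, 0.9659]

beam 1: φ=-135°, α=75°
  direction (0.2588, 0.9659); cell (1,7); t to first gridline: x 0.6182, y 0.7765 (then +3.8637 / +1.0353)
    (2,7) via x @ 0.6182
    (2,8) via y @ 0.7765
    (2,9) via y @ 1.8117  # hit
  → r_1 = 1.8117
beam 2: φ=-90°, α=120°
  direction (-0.5000, 0.8660); cell (1,7); t to first gridline: x 1.6800, y 0.8660 (then +2.0000 / +1.1547)
    (1,8) via y @ 0.8660
    (0,8) via x @ 1.6800  # hit
  → r_2 = 1.6800
beam 3: φ=-45°, α=165°
  direction (-0.9659, 0.2588); cell (1,7); t to first gridline: x 0.8696, y 2.8978 (then +1.0353 / +3.8637)
    (0,7) via x @ 0.8696  # hit
  → r_3 = 0.8696
beam 4: φ=0°, α=210°
  direction (-0.8660, -0.5000); cell (1,7); t to first gridline: x 0.9699, y 0.5000 (then +1.1547 / +2.0000)
    (1,6) via y @ 0.5000
    (0,6) via x @ 0.9699  # hit
  → r_4 = 0.9699
beam 5: φ=45°, α=255°
  direction (-0.2588, -0.9659); cell (1,7); t to first gridline: x 3.2455, y 0.2588 (then +3.8637 / +1.0353)
    (1,6) via y @ 0.2588
    (1,5) via y @ 1.2941
    (1,4) via y @ 2.3294
    (0,4) via x @ 3.2455  # hit
  → r_5 = 3.2455
beam 6: φ=90°, α=300°
  direction (0.5000, -0.8660); cell (1,7); t to first gridline: x 0.3200, y 0.2887 (then +2.0000 / +1.1547)
    (1,6) via y @ 0.2887
    (2,6) via x @ 0.3200  # hit
  → r_6 = 0.3200
beam 7: φ=135°, α=345°
  direction (0.9659, -0.2588); cell (1,7); t to first gridline: x 0.1656, y 0.9659 (then +1.0353 / +3.8637)
    (2,7) via x @ 0.1656
    (2,6) via y @ 0.9659  # hit
  → r_7 = 0.9659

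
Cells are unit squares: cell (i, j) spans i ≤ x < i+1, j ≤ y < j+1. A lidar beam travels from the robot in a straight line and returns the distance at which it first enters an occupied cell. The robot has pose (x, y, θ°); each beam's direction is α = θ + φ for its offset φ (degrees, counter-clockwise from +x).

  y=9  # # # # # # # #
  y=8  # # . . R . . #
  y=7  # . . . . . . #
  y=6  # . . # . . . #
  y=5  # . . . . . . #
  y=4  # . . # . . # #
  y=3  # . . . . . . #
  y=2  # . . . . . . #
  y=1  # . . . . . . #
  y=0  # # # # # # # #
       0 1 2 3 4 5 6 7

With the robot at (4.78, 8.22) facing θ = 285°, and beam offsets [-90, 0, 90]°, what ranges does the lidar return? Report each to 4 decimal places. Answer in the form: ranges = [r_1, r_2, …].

beam 1: φ=-90°, α=195°
  dir = (cos 195°, sin 195°) = (-0.9659, -0.2588); from cell (4,8)
  next x-line at t=0.8075, next y-line at t=0.8500; Δt_x=1.0353, Δt_y=3.8637
    x: enter (3,8) at t=0.8075
    y: enter (3,7) at t=0.8500
    x: enter (2,7) at t=1.8428
    x: enter (1,7) at t=2.8781
    x: enter (0,7) at t=3.9133 ← occupied
  → r_1 = 3.9133
beam 2: φ=0°, α=285°
  dir = (cos 285°, sin 285°) = (0.2588, -0.9659); from cell (4,8)
  next x-line at t=0.8500, next y-line at t=0.2278; Δt_x=3.8637, Δt_y=1.0353
    y: enter (4,7) at t=0.2278
    x: enter (5,7) at t=0.8500
    y: enter (5,6) at t=1.2630
    y: enter (5,5) at t=2.2983
    y: enter (5,4) at t=3.3336
    y: enter (5,3) at t=4.3689
    x: enter (6,3) at t=4.7137
    y: enter (6,2) at t=5.4041
    y: enter (6,1) at t=6.4394
    y: enter (6,0) at t=7.4747 ← occupied
  → r_2 = 7.4747
beam 3: φ=90°, α=15°
  dir = (cos 15°, sin 15°) = (0.9659, 0.2588); from cell (4,8)
  next x-line at t=0.2278, next y-line at t=3.0137; Δt_x=1.0353, Δt_y=3.8637
    x: enter (5,8) at t=0.2278
    x: enter (6,8) at t=1.2630
    x: enter (7,8) at t=2.2983 ← occupied
  → r_3 = 2.2983

ranges = [3.9133, 7.4747, 2.2983]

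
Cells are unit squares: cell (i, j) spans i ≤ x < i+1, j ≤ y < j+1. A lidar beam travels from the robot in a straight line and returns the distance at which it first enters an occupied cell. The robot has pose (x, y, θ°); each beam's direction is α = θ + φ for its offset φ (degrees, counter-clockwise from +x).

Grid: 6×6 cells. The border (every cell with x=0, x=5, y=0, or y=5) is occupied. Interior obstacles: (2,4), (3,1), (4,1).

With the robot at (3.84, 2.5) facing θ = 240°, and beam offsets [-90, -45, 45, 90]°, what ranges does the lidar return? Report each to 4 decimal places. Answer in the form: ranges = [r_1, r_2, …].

ranges = [3.2793, 2.9402, 0.5176, 1.0000]

beam 1: φ=-90°, α=150°
  d=(-0.8660,0.5000)  start (3,2)  tX=0.9699 tY=1.0000  stride 1/|dx|=1.1547 1/|dy|=2.0000
    cross x-line → (2,2), t=0.9699
    cross y-line → (2,3), t=1.0000
    cross x-line → (1,3), t=2.1246
    cross y-line → (1,4), t=3.0000
    cross x-line → (0,4), t=3.2793 (wall)
  → r_1 = 3.2793
beam 2: φ=-45°, α=195°
  d=(-0.9659,-0.2588)  start (3,2)  tX=0.8696 tY=1.9319  stride 1/|dx|=1.0353 1/|dy|=3.8637
    cross x-line → (2,2), t=0.8696
    cross x-line → (1,2), t=1.9049
    cross y-line → (1,1), t=1.9319
    cross x-line → (0,1), t=2.9402 (wall)
  → r_2 = 2.9402
beam 3: φ=45°, α=285°
  d=(0.2588,-0.9659)  start (3,2)  tX=0.6182 tY=0.5176  stride 1/|dx|=3.8637 1/|dy|=1.0353
    cross y-line → (3,1), t=0.5176 (wall)
  → r_3 = 0.5176
beam 4: φ=90°, α=330°
  d=(0.8660,-0.5000)  start (3,2)  tX=0.1848 tY=1.0000  stride 1/|dx|=1.1547 1/|dy|=2.0000
    cross x-line → (4,2), t=0.1848
    cross y-line → (4,1), t=1.0000 (wall)
  → r_4 = 1.0000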